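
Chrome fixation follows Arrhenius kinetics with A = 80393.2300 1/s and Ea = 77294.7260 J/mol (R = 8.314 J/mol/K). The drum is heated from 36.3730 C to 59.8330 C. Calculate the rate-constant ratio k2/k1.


T1 = 36.3730 + 273.15 = 309.5230 K; T2 = 59.8330 + 273.15 = 332.9830 K
k1 = A * exp(-Ea/(R*T1)) = 80393.2300 * exp(-77294.7260/(8.314*309.5230)) = 7.2545e-09 1/s
k2 = A * exp(-Ea/(R*T2)) = 80393.2300 * exp(-77294.7260/(8.314*332.9830)) = 6.0208e-08 1/s
k2/k1 = 6.0208e-08 / 7.2545e-09 = 8.2994


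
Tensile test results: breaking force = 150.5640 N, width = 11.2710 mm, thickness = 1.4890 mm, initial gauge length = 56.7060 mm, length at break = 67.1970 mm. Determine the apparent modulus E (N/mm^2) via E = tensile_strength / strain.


TS = F / (w * t) = 150.5640 / (11.2710 * 1.4890) = 8.9715 N/mm^2
strain = (Lf - L0) / L0 = (67.1970 - 56.7060) / 56.7060 = 0.1850
E = TS / strain = 8.9715 / 0.1850 = 48.4927 N/mm^2


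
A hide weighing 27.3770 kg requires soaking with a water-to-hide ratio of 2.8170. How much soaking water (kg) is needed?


Formula: Water = hide_weight * ratio
Substituting: Water = 27.3770 * 2.8170
Result: 77.1210 kg


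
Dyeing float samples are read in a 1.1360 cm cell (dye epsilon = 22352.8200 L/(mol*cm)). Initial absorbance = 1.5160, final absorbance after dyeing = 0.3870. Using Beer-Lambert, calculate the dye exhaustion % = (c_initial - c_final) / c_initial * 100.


c_initial = A_i / (epsilon * l) = 1.5160 / (22352.8200 * 1.1360) = 5.9702e-05 mol/L
c_final = A_f / (epsilon * l) = 0.3870 / (22352.8200 * 1.1360) = 1.5241e-05 mol/L
Exhaustion = (c_initial - c_final) / c_initial * 100 = (5.9702e-05 - 1.5241e-05) / 5.9702e-05 * 100 = 74.4723 %


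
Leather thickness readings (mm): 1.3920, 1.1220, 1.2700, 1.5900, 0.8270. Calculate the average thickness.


Formula: Average = sum / n
Substituting: Average = 6.2010 / 5
Result: 1.2402 mm


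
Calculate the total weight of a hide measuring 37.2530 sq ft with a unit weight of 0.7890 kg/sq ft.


Formula: Weight = area * weight_per_sqft
Substituting: Weight = 37.2530 * 0.7890
Result: 29.3926 kg


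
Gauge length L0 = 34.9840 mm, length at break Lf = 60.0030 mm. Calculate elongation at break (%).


Formula: Elongation = (Lf - L0) / L0 * 100
Substituting: Elongation = (60.0030 - 34.9840) / 34.9840 * 100
Result: 71.5155 %


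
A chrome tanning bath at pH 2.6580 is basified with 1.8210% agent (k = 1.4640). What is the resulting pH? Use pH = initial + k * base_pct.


Formula: pH_final = pH_initial + k * base_pct
Substituting: pH_final = 2.6580 + 1.4640 * 1.8210
Result: 5.3239


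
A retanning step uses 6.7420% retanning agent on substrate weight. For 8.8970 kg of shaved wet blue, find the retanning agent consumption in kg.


Formula: Retan = substrate * pct / 100
Substituting: Retan = 8.8970 * 6.7420 / 100
Result: 0.5998 kg


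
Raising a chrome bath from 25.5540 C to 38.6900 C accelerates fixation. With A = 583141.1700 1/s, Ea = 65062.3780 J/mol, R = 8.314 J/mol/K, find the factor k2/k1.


T1 = 25.5540 + 273.15 = 298.7040 K; T2 = 38.6900 + 273.15 = 311.8400 K
k1 = A * exp(-Ea/(R*T1)) = 583141.1700 * exp(-65062.3780/(8.314*298.7040)) = 2.4426e-06 1/s
k2 = A * exp(-Ea/(R*T2)) = 583141.1700 * exp(-65062.3780/(8.314*311.8400)) = 7.3643e-06 1/s
k2/k1 = 7.3643e-06 / 2.4426e-06 = 3.0150


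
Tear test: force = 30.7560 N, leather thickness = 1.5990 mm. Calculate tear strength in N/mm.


Formula: Tear strength = force / thickness
Substituting: Tear strength = 30.7560 / 1.5990
Result: 19.2345 N/mm


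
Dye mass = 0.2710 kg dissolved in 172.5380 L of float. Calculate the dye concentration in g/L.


Formula: Conc = dye_mass(kg) / volume(L) * 1000
Substituting: Conc = 0.2710 / 172.5380 * 1000
Result: 1.5707 g/L


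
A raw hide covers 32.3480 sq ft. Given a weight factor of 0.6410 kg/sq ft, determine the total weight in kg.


Formula: Weight = area * weight_per_sqft
Substituting: Weight = 32.3480 * 0.6410
Result: 20.7351 kg


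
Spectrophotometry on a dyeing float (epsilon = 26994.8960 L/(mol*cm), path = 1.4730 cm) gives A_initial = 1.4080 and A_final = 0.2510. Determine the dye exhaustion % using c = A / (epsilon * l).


c_initial = A_i / (epsilon * l) = 1.4080 / (26994.8960 * 1.4730) = 3.5409e-05 mol/L
c_final = A_f / (epsilon * l) = 0.2510 / (26994.8960 * 1.4730) = 6.3123e-06 mol/L
Exhaustion = (c_initial - c_final) / c_initial * 100 = (3.5409e-05 - 6.3123e-06) / 3.5409e-05 * 100 = 82.1733 %


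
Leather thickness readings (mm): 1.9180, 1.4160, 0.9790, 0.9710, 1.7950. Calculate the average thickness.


Formula: Average = sum / n
Substituting: Average = 7.0790 / 5
Result: 1.4158 mm


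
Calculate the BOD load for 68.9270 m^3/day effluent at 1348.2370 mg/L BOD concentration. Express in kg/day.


Formula: BOD_load = volume * conc / 1000
Substituting: BOD_load = 68.9270 * 1348.2370 / 1000
Result: 92.9299 kg/day


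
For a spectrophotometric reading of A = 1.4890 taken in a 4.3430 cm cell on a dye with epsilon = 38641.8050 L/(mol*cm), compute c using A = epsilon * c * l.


Formula: c = A / (epsilon * l)
Substituting: c = 1.4890 / (38641.8050 * 4.3430)
Result: 8.8725e-06 mol/L


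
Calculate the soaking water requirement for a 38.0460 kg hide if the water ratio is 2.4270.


Formula: Water = hide_weight * ratio
Substituting: Water = 38.0460 * 2.4270
Result: 92.3376 kg


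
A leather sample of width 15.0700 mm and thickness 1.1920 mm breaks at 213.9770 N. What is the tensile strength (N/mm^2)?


Formula: TS = force / (width * thickness)
Substituting: TS = 213.9770 / (15.0700 * 1.1920)
Result: 11.9118 N/mm^2


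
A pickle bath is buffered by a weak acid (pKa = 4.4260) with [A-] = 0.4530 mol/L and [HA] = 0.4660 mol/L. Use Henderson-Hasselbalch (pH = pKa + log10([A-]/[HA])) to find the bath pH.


ratio = [A-] / [HA] = 0.4530 / 0.4660 = 0.9721
log10(ratio) = -0.0122877
pH = pKa + log10(ratio) = 4.4260 - 0.0122877 = 4.4137


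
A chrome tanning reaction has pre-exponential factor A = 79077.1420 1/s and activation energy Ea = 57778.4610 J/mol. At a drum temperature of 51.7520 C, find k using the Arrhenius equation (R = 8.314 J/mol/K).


T_K = T_C + 273.15 = 51.7520 + 273.15 = 324.9020 K
exponent = -Ea / (R * T_K) = -57778.4610 / (8.314 * 324.9020) = -21.3896
k = A * exp(exponent) = 79077.1420 * exp(-21.3896) = 4.0611e-05 1/s


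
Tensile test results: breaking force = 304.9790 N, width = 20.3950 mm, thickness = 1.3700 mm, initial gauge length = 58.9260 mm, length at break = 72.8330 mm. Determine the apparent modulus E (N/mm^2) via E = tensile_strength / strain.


TS = F / (w * t) = 304.9790 / (20.3950 * 1.3700) = 10.9150 N/mm^2
strain = (Lf - L0) / L0 = (72.8330 - 58.9260) / 58.9260 = 0.2360
E = TS / strain = 10.9150 / 0.2360 = 46.2487 N/mm^2


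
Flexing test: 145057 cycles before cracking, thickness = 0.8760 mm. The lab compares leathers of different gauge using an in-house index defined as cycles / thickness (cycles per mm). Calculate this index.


Formula: Index = cycles / thickness
Substituting: Index = 145057 / 0.8760
Result: 165590.1826 cycles/mm


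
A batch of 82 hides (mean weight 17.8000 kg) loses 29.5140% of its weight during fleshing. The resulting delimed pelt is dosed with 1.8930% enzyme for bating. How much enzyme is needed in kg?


Total_raw = N * avg_wt = 82 * 17.8000 = 1459.6000 kg
Substrate = Total_raw * (1 - loss/100) = 1459.6000 * (1 - 29.5140/100) = 1028.8137 kg
Enzyme = Substrate * pct / 100 = 1028.8137 * 1.8930 / 100 = 19.4754 kg


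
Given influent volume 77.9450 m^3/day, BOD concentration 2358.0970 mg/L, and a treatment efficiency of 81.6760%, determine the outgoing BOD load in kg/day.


Load_in = volume * conc / 1000 = 77.9450 * 2358.0970 / 1000 = 183.8019 kg/day
Removed = Load_in * eff / 100 = 183.8019 * 81.6760 / 100 = 150.1220 kg/day
Load_out = Load_in - Removed = 183.8019 - 150.1220 = 33.6799 kg/day


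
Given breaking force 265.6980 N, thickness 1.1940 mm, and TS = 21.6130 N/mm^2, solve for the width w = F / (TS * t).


Formula: w = F / (TS * t)
Substituting: w = 265.6980 / (21.6130 * 1.1940)
Result: 10.2960 mm


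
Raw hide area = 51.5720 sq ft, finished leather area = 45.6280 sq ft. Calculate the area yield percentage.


Formula: Yield = finished / raw * 100
Substituting: Yield = 45.6280 / 51.5720 * 100
Result: 88.4744 %


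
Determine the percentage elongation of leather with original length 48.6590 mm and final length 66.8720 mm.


Formula: Elongation = (Lf - L0) / L0 * 100
Substituting: Elongation = (66.8720 - 48.6590) / 48.6590 * 100
Result: 37.4299 %


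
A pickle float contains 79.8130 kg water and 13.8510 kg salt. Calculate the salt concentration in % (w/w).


Formula: Conc = salt / (water + salt) * 100
Substituting: Conc = 13.8510 / (79.8130 + 13.8510) * 100
Result: 14.7880 %


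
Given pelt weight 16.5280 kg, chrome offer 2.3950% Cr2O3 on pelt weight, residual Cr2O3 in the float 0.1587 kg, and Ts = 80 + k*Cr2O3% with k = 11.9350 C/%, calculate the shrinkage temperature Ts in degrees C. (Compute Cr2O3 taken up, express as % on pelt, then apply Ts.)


Offered = pelt * offer_pct / 100 = 16.5280 * 2.3950 / 100 = 0.3958 kg
Uptake = offered - residual = 0.3958 - 0.1587 = 0.2371 kg
Cr2O3% on pelt = uptake / pelt * 100 = 0.2371 / 16.5280 * 100 = 1.4348 %
Ts = 80 + k * Cr2O3% = 80 + 11.9350 * 1.4348 = 97.1245 C


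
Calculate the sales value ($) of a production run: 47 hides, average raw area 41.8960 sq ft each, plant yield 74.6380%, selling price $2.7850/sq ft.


Raw_total = N * avg_area = 47 * 41.8960 = 1969.1120 sq ft
Finished = Raw_total * yield / 100 = 1969.1120 * 74.6380 / 100 = 1469.7058 sq ft
Value = Finished * price = 1469.7058 * 2.7850 = 4093.1307 $


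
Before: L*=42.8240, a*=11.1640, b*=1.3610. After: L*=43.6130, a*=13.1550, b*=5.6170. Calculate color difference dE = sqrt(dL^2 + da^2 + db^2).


dL = 0.7890, da = 1.9910, db = 4.2560
dE = sqrt(0.7890^2 + 1.9910^2 + 4.2560^2) = 4.7645


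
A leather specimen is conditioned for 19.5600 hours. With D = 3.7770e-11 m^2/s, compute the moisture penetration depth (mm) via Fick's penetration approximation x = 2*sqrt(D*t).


t = 19.5600 hr * 3600 = 70416.0000 s
D * t = 3.7770e-11 * 70416.0000 = 2.6596e-06
x = 2 * sqrt(D*t) = 2 * sqrt(2.6596e-06) = 0.00326166 m = 3.2617 mm


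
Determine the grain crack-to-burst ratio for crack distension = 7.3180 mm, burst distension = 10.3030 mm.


Formula: Ratio = crack / burst
Substituting: Ratio = 7.3180 / 10.3030
Result: 0.7103


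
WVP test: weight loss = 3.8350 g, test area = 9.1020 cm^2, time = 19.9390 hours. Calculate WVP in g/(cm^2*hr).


Formula: WVP = loss / (area * time)
Substituting: WVP = 3.8350 / (9.1020 * 19.9390)
Result: 0.0211312 g/(cm^2*hr)


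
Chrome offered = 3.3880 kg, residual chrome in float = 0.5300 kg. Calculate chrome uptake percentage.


Formula: Uptake = (offered - residual) / offered * 100
Substituting: Uptake = (3.3880 - 0.5300) / 3.3880 * 100
Result: 84.3566 %


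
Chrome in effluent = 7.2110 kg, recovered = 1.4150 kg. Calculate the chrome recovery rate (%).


Formula: Recovery = recovered / input * 100
Substituting: Recovery = 1.4150 / 7.2110 * 100
Result: 19.6228 %


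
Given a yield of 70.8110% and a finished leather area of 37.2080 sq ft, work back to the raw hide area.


Formula: raw = finished * 100 / yield
Substituting: raw = 37.2080 * 100 / 70.8110
Result: 52.5455 sq ft


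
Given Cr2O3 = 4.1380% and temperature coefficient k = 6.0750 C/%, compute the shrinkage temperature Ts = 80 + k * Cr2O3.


Formula: Ts = 80 + k * Cr2O3
Substituting: Ts = 80 + 6.0750 * 4.1380
Result: 105.1384 C


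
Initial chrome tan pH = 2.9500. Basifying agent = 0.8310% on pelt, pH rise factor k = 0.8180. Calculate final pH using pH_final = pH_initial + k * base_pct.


Formula: pH_final = pH_initial + k * base_pct
Substituting: pH_final = 2.9500 + 0.8180 * 0.8310
Result: 3.6298


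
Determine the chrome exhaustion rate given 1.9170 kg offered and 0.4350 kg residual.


Formula: Uptake = (offered - residual) / offered * 100
Substituting: Uptake = (1.9170 - 0.4350) / 1.9170 * 100
Result: 77.3083 %


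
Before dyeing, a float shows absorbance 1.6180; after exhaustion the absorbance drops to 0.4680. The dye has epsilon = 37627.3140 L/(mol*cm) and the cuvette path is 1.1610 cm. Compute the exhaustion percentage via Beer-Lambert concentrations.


c_initial = A_i / (epsilon * l) = 1.6180 / (37627.3140 * 1.1610) = 3.7038e-05 mol/L
c_final = A_f / (epsilon * l) = 0.4680 / (37627.3140 * 1.1610) = 1.0713e-05 mol/L
Exhaustion = (c_initial - c_final) / c_initial * 100 = (3.7038e-05 - 1.0713e-05) / 3.7038e-05 * 100 = 71.0754 %


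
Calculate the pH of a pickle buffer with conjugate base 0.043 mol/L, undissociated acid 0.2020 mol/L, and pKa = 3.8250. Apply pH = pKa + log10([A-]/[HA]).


ratio = [A-] / [HA] = 0.043 / 0.2020 = 0.2129
log10(ratio) = -0.6719
pH = pKa + log10(ratio) = 3.8250 - 0.6719 = 3.1531


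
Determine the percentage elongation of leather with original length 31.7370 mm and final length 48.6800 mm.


Formula: Elongation = (Lf - L0) / L0 * 100
Substituting: Elongation = (48.6800 - 31.7370) / 31.7370 * 100
Result: 53.3856 %


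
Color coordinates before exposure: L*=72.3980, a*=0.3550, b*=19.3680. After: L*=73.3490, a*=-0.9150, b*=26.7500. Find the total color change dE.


dL = 0.9510, da = -1.2700, db = 7.3820
dE = sqrt(0.9510^2 + (-1.2700)^2 + 7.3820^2) = 7.5506


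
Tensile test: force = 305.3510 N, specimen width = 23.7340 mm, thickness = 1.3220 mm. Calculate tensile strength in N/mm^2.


Formula: TS = force / (width * thickness)
Substituting: TS = 305.3510 / (23.7340 * 1.3220)
Result: 9.7319 N/mm^2


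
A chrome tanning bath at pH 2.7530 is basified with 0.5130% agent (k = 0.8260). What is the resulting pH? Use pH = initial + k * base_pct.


Formula: pH_final = pH_initial + k * base_pct
Substituting: pH_final = 2.7530 + 0.8260 * 0.5130
Result: 3.1767


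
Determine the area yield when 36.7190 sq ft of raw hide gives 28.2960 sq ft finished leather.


Formula: Yield = finished / raw * 100
Substituting: Yield = 28.2960 / 36.7190 * 100
Result: 77.0609 %


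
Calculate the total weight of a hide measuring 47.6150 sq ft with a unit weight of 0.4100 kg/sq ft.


Formula: Weight = area * weight_per_sqft
Substituting: Weight = 47.6150 * 0.4100
Result: 19.5221 kg


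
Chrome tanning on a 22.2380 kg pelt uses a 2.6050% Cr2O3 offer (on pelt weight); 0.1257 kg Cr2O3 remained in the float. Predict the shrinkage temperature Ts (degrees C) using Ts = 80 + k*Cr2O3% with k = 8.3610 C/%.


Offered = pelt * offer_pct / 100 = 22.2380 * 2.6050 / 100 = 0.5793 kg
Uptake = offered - residual = 0.5793 - 0.1257 = 0.4536 kg
Cr2O3% on pelt = uptake / pelt * 100 = 0.4536 / 22.2380 * 100 = 2.0398 %
Ts = 80 + k * Cr2O3% = 80 + 8.3610 * 2.0398 = 97.0544 C


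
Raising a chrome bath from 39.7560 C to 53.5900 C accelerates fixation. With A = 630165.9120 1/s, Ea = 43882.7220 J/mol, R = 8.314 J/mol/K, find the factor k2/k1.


T1 = 39.7560 + 273.15 = 312.9060 K; T2 = 53.5900 + 273.15 = 326.7400 K
k1 = A * exp(-Ea/(R*T1)) = 630165.9120 * exp(-43882.7220/(8.314*312.9060)) = 0.0297628 1/s
k2 = A * exp(-Ea/(R*T2)) = 630165.9120 * exp(-43882.7220/(8.314*326.7400)) = 0.0607915 1/s
k2/k1 = 0.0607915 / 0.0297628 = 2.0425


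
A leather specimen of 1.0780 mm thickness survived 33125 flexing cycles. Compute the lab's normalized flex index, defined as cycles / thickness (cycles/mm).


Formula: Index = cycles / thickness
Substituting: Index = 33125 / 1.0780
Result: 30728.2004 cycles/mm


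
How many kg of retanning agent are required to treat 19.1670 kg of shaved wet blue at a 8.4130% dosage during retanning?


Formula: Retan = substrate * pct / 100
Substituting: Retan = 19.1670 * 8.4130 / 100
Result: 1.6125 kg


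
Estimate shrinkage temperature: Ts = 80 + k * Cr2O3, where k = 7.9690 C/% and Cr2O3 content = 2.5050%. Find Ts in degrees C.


Formula: Ts = 80 + k * Cr2O3
Substituting: Ts = 80 + 7.9690 * 2.5050
Result: 99.9623 C


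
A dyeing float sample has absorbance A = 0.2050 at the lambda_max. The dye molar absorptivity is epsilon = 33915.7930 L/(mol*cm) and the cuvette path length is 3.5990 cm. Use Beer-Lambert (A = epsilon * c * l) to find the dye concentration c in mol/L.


Formula: c = A / (epsilon * l)
Substituting: c = 0.2050 / (33915.7930 * 3.5990)
Result: 1.6795e-06 mol/L


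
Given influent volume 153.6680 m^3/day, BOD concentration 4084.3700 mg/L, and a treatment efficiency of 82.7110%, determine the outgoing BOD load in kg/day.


Load_in = volume * conc / 1000 = 153.6680 * 4084.3700 / 1000 = 627.6370 kg/day
Removed = Load_in * eff / 100 = 627.6370 * 82.7110 / 100 = 519.1248 kg/day
Load_out = Load_in - Removed = 627.6370 - 519.1248 = 108.5122 kg/day


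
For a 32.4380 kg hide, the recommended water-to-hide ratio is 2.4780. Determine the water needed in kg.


Formula: Water = hide_weight * ratio
Substituting: Water = 32.4380 * 2.4780
Result: 80.3814 kg


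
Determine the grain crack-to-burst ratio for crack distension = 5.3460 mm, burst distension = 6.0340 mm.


Formula: Ratio = crack / burst
Substituting: Ratio = 5.3460 / 6.0340
Result: 0.8860


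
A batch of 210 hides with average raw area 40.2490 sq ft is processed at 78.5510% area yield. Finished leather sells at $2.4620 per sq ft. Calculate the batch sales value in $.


Raw_total = N * avg_area = 210 * 40.2490 = 8452.2900 sq ft
Finished = Raw_total * yield / 100 = 8452.2900 * 78.5510 / 100 = 6639.3583 sq ft
Value = Finished * price = 6639.3583 * 2.4620 = 16346.1002 $


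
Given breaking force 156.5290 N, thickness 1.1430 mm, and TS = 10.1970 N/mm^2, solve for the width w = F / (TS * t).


Formula: w = F / (TS * t)
Substituting: w = 156.5290 / (10.1970 * 1.1430)
Result: 13.4300 mm


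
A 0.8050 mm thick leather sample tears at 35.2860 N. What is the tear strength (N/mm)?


Formula: Tear strength = force / thickness
Substituting: Tear strength = 35.2860 / 0.8050
Result: 43.8335 N/mm


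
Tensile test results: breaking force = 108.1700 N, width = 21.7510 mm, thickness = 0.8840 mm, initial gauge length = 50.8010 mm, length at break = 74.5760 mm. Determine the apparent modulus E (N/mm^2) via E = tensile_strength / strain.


TS = F / (w * t) = 108.1700 / (21.7510 * 0.8840) = 5.6257 N/mm^2
strain = (Lf - L0) / L0 = (74.5760 - 50.8010) / 50.8010 = 0.4680
E = TS / strain = 5.6257 / 0.4680 = 12.0206 N/mm^2


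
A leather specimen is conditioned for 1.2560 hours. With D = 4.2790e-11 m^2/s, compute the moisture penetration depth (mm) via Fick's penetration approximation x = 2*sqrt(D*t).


t = 1.2560 hr * 3600 = 4521.6000 s
D * t = 4.2790e-11 * 4521.6000 = 1.9348e-07
x = 2 * sqrt(D*t) = 2 * sqrt(1.9348e-07) = 8.7973e-04 m = 0.8797 mm


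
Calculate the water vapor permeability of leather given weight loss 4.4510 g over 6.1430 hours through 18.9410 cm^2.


Formula: WVP = loss / (area * time)
Substituting: WVP = 4.4510 / (18.9410 * 6.1430)
Result: 0.0382538 g/(cm^2*hr)


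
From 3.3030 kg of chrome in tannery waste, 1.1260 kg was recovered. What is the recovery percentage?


Formula: Recovery = recovered / input * 100
Substituting: Recovery = 1.1260 / 3.3030 * 100
Result: 34.0902 %


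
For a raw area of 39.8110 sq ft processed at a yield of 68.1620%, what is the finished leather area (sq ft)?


Formula: finished = raw * yield / 100
Substituting: finished = 39.8110 * 68.1620 / 100
Result: 27.1360 sq ft


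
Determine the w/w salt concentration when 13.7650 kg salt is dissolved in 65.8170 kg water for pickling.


Formula: Conc = salt / (water + salt) * 100
Substituting: Conc = 13.7650 / (65.8170 + 13.7650) * 100
Result: 17.2966 %


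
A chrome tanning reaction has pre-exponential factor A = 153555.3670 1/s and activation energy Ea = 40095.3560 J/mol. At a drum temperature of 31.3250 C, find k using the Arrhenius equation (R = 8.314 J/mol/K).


T_K = T_C + 273.15 = 31.3250 + 273.15 = 304.4750 K
exponent = -Ea / (R * T_K) = -40095.3560 / (8.314 * 304.4750) = -15.8392
k = A * exp(exponent) = 153555.3670 * exp(-15.8392) = 0.0202956 1/s


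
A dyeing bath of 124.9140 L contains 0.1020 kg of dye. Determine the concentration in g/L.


Formula: Conc = dye_mass(kg) / volume(L) * 1000
Substituting: Conc = 0.1020 / 124.9140 * 1000
Result: 0.8166 g/L


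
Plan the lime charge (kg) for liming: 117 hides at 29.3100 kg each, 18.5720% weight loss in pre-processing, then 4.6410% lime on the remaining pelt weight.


Total_raw = N * avg_wt = 117 * 29.3100 = 3429.2700 kg
Substrate = Total_raw * (1 - loss/100) = 3429.2700 * (1 - 18.5720/100) = 2792.3860 kg
Lime = Substrate * pct / 100 = 2792.3860 * 4.6410 / 100 = 129.5946 kg


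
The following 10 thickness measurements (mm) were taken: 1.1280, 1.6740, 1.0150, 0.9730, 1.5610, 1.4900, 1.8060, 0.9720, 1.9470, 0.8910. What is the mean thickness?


Formula: Average = sum / n
Substituting: Average = 13.4570 / 10
Result: 1.3457 mm


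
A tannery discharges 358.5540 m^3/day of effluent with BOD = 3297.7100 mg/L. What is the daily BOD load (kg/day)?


Formula: BOD_load = volume * conc / 1000
Substituting: BOD_load = 358.5540 * 3297.7100 / 1000
Result: 1182.4071 kg/day


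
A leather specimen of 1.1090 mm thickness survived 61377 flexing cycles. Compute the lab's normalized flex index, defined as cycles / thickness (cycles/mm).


Formula: Index = cycles / thickness
Substituting: Index = 61377 / 1.1090
Result: 55344.4545 cycles/mm


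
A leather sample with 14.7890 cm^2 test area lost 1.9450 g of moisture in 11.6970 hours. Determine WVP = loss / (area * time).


Formula: WVP = loss / (area * time)
Substituting: WVP = 1.9450 / (14.7890 * 11.6970)
Result: 0.0112436 g/(cm^2*hr)


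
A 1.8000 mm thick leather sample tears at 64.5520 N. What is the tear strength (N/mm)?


Formula: Tear strength = force / thickness
Substituting: Tear strength = 64.5520 / 1.8000
Result: 35.8622 N/mm


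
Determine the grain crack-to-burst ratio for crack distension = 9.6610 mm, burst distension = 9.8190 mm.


Formula: Ratio = crack / burst
Substituting: Ratio = 9.6610 / 9.8190
Result: 0.9839


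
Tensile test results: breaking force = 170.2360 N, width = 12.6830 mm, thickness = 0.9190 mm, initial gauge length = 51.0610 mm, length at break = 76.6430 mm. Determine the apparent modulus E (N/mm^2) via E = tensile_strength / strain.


TS = F / (w * t) = 170.2360 / (12.6830 * 0.9190) = 14.6054 N/mm^2
strain = (Lf - L0) / L0 = (76.6430 - 51.0610) / 51.0610 = 0.5010
E = TS / strain = 14.6054 / 0.5010 = 29.1520 N/mm^2


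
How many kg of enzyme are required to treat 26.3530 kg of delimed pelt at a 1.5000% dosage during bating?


Formula: Enzyme = substrate * pct / 100
Substituting: Enzyme = 26.3530 * 1.5000 / 100
Result: 0.3953 kg


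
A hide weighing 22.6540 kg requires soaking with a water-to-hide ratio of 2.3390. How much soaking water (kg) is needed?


Formula: Water = hide_weight * ratio
Substituting: Water = 22.6540 * 2.3390
Result: 52.9877 kg


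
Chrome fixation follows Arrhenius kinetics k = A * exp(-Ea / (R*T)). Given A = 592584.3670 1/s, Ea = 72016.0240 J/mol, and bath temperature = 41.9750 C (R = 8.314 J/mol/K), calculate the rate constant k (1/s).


T_K = T_C + 273.15 = 41.9750 + 273.15 = 315.1250 K
exponent = -Ea / (R * T_K) = -72016.0240 / (8.314 * 315.1250) = -27.4876
k = A * exp(exponent) = 592584.3670 * exp(-27.4876) = 6.8399e-07 1/s


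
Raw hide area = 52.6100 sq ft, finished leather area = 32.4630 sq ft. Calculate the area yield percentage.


Formula: Yield = finished / raw * 100
Substituting: Yield = 32.4630 / 52.6100 * 100
Result: 61.7050 %


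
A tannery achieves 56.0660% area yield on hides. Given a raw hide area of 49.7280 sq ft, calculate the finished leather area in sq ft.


Formula: finished = raw * yield / 100
Substituting: finished = 49.7280 * 56.0660 / 100
Result: 27.8805 sq ft


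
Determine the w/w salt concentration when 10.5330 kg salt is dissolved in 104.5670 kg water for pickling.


Formula: Conc = salt / (water + salt) * 100
Substituting: Conc = 10.5330 / (104.5670 + 10.5330) * 100
Result: 9.1512 %


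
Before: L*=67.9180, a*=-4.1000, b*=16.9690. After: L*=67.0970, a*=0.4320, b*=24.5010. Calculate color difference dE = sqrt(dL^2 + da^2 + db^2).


dL = -0.8210, da = 4.5320, db = 7.5320
dE = sqrt((-0.8210)^2 + 4.5320^2 + 7.5320^2) = 8.8286


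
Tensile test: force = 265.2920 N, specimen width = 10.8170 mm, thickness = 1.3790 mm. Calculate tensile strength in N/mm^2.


Formula: TS = force / (width * thickness)
Substituting: TS = 265.2920 / (10.8170 * 1.3790)
Result: 17.7850 N/mm^2


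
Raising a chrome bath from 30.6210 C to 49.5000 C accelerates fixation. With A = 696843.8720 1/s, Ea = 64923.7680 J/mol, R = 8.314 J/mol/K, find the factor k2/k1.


T1 = 30.6210 + 273.15 = 303.7710 K; T2 = 49.5000 + 273.15 = 322.6500 K
k1 = A * exp(-Ea/(R*T1)) = 696843.8720 * exp(-64923.7680/(8.314*303.7710)) = 4.7734e-06 1/s
k2 = A * exp(-Ea/(R*T2)) = 696843.8720 * exp(-64923.7680/(8.314*322.6500)) = 2.1482e-05 1/s
k2/k1 = 2.1482e-05 / 4.7734e-06 = 4.5004


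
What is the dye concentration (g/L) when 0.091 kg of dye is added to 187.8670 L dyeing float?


Formula: Conc = dye_mass(kg) / volume(L) * 1000
Substituting: Conc = 0.091 / 187.8670 * 1000
Result: 0.4844 g/L


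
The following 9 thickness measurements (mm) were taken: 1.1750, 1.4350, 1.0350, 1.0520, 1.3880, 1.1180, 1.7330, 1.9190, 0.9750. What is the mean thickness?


Formula: Average = sum / n
Substituting: Average = 11.8300 / 9
Result: 1.3144 mm


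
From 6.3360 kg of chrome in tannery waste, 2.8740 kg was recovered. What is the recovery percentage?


Formula: Recovery = recovered / input * 100
Substituting: Recovery = 2.8740 / 6.3360 * 100
Result: 45.3598 %


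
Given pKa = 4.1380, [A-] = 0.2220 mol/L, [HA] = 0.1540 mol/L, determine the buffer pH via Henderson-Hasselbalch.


ratio = [A-] / [HA] = 0.2220 / 0.1540 = 1.4416
log10(ratio) = 0.1588
pH = pKa + log10(ratio) = 4.1380 + 0.1588 = 4.2968


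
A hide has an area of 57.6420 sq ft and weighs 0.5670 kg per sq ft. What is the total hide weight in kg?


Formula: Weight = area * weight_per_sqft
Substituting: Weight = 57.6420 * 0.5670
Result: 32.6830 kg


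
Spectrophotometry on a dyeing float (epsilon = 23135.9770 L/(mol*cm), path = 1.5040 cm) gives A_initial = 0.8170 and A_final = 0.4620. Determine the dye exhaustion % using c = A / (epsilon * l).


c_initial = A_i / (epsilon * l) = 0.8170 / (23135.9770 * 1.5040) = 2.3479e-05 mol/L
c_final = A_f / (epsilon * l) = 0.4620 / (23135.9770 * 1.5040) = 1.3277e-05 mol/L
Exhaustion = (c_initial - c_final) / c_initial * 100 = (2.3479e-05 - 1.3277e-05) / 2.3479e-05 * 100 = 43.4517 %


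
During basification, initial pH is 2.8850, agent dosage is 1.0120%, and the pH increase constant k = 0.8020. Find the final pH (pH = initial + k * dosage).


Formula: pH_final = pH_initial + k * base_pct
Substituting: pH_final = 2.8850 + 0.8020 * 1.0120
Result: 3.6966


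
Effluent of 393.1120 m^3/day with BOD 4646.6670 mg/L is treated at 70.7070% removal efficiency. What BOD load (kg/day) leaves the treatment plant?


Load_in = volume * conc / 1000 = 393.1120 * 4646.6670 / 1000 = 1826.6606 kg/day
Removed = Load_in * eff / 100 = 1826.6606 * 70.7070 / 100 = 1291.5769 kg/day
Load_out = Load_in - Removed = 1826.6606 - 1291.5769 = 535.0837 kg/day


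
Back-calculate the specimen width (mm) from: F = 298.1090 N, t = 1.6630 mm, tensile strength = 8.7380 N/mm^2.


Formula: w = F / (TS * t)
Substituting: w = 298.1090 / (8.7380 * 1.6630)
Result: 20.5150 mm


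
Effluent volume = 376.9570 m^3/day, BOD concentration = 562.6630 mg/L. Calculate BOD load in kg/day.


Formula: BOD_load = volume * conc / 1000
Substituting: BOD_load = 376.9570 * 562.6630 / 1000
Result: 212.0998 kg/day


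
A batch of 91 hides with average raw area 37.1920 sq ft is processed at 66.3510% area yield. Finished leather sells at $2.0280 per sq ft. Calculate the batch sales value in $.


Raw_total = N * avg_area = 91 * 37.1920 = 3384.4720 sq ft
Finished = Raw_total * yield / 100 = 3384.4720 * 66.3510 / 100 = 2245.6310 sq ft
Value = Finished * price = 2245.6310 * 2.0280 = 4554.1397 $


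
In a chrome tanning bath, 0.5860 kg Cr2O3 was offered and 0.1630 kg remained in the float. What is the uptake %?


Formula: Uptake = (offered - residual) / offered * 100
Substituting: Uptake = (0.5860 - 0.1630) / 0.5860 * 100
Result: 72.1843 %


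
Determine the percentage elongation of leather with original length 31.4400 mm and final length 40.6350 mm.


Formula: Elongation = (Lf - L0) / L0 * 100
Substituting: Elongation = (40.6350 - 31.4400) / 31.4400 * 100
Result: 29.2462 %


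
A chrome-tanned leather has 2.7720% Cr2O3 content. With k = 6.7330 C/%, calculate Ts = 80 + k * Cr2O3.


Formula: Ts = 80 + k * Cr2O3
Substituting: Ts = 80 + 6.7330 * 2.7720
Result: 98.6639 C


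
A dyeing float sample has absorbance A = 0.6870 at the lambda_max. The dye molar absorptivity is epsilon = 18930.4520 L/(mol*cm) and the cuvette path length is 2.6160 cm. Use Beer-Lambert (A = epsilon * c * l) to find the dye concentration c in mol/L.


Formula: c = A / (epsilon * l)
Substituting: c = 0.6870 / (18930.4520 * 2.6160)
Result: 1.3873e-05 mol/L


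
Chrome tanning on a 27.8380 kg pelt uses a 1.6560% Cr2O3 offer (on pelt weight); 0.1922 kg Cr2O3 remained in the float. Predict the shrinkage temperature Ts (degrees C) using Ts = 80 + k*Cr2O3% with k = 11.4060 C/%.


Offered = pelt * offer_pct / 100 = 27.8380 * 1.6560 / 100 = 0.4610 kg
Uptake = offered - residual = 0.4610 - 0.1922 = 0.2688 kg
Cr2O3% on pelt = uptake / pelt * 100 = 0.2688 / 27.8380 * 100 = 0.9656 %
Ts = 80 + k * Cr2O3% = 80 + 11.4060 * 0.9656 = 91.0134 C


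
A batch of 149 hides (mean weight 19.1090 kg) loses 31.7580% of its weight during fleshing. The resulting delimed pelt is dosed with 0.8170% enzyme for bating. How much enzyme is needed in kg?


Total_raw = N * avg_wt = 149 * 19.1090 = 2847.2410 kg
Substrate = Total_raw * (1 - loss/100) = 2847.2410 * (1 - 31.7580/100) = 1943.0142 kg
Enzyme = Substrate * pct / 100 = 1943.0142 * 0.8170 / 100 = 15.8744 kg


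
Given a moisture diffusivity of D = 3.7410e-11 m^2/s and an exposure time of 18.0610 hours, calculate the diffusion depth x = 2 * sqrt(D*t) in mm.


t = 18.0610 hr * 3600 = 65019.6000 s
D * t = 3.7410e-11 * 65019.6000 = 2.4324e-06
x = 2 * sqrt(D*t) = 2 * sqrt(2.4324e-06) = 0.00311922 m = 3.1192 mm


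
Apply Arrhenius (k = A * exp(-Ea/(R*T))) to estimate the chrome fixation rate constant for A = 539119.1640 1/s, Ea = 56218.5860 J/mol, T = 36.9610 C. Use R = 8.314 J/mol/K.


T_K = T_C + 273.15 = 36.9610 + 273.15 = 310.1110 K
exponent = -Ea / (R * T_K) = -56218.5860 / (8.314 * 310.1110) = -21.8048
k = A * exp(exponent) = 539119.1640 * exp(-21.8048) = 1.8280e-04 1/s


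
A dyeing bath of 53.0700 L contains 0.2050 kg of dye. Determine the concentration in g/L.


Formula: Conc = dye_mass(kg) / volume(L) * 1000
Substituting: Conc = 0.2050 / 53.0700 * 1000
Result: 3.8628 g/L


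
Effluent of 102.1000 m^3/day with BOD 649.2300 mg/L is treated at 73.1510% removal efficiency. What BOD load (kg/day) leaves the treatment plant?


Load_in = volume * conc / 1000 = 102.1000 * 649.2300 / 1000 = 66.2864 kg/day
Removed = Load_in * eff / 100 = 66.2864 * 73.1510 / 100 = 48.4892 kg/day
Load_out = Load_in - Removed = 66.2864 - 48.4892 = 17.7972 kg/day


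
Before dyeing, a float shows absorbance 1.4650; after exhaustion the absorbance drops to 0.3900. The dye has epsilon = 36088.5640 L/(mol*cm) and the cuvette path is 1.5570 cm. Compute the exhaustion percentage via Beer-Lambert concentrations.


c_initial = A_i / (epsilon * l) = 1.4650 / (36088.5640 * 1.5570) = 2.6072e-05 mol/L
c_final = A_f / (epsilon * l) = 0.3900 / (36088.5640 * 1.5570) = 6.9407e-06 mol/L
Exhaustion = (c_initial - c_final) / c_initial * 100 = (2.6072e-05 - 6.9407e-06) / 2.6072e-05 * 100 = 73.3788 %


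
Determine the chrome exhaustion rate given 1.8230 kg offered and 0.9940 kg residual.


Formula: Uptake = (offered - residual) / offered * 100
Substituting: Uptake = (1.8230 - 0.9940) / 1.8230 * 100
Result: 45.4745 %


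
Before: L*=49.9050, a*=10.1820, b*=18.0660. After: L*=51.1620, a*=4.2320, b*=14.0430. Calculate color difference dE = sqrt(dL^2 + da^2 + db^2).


dL = 1.2570, da = -5.9500, db = -4.0230
dE = sqrt(1.2570^2 + (-5.9500)^2 + (-4.0230)^2) = 7.2916


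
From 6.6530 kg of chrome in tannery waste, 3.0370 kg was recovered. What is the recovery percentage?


Formula: Recovery = recovered / input * 100
Substituting: Recovery = 3.0370 / 6.6530 * 100
Result: 45.6486 %


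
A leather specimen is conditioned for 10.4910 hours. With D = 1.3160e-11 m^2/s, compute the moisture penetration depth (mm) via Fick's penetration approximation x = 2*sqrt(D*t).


t = 10.4910 hr * 3600 = 37767.6000 s
D * t = 1.3160e-11 * 37767.6000 = 4.9702e-07
x = 2 * sqrt(D*t) = 2 * sqrt(4.9702e-07) = 0.00141 m = 1.4100 mm


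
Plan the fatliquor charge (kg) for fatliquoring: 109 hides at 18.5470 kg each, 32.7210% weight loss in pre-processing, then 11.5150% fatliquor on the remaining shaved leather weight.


Total_raw = N * avg_wt = 109 * 18.5470 = 2021.6230 kg
Substrate = Total_raw * (1 - loss/100) = 2021.6230 * (1 - 32.7210/100) = 1360.1277 kg
Fat = Substrate * pct / 100 = 1360.1277 * 11.5150 / 100 = 156.6187 kg


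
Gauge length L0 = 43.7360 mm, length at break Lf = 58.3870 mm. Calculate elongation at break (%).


Formula: Elongation = (Lf - L0) / L0 * 100
Substituting: Elongation = (58.3870 - 43.7360) / 43.7360 * 100
Result: 33.4987 %


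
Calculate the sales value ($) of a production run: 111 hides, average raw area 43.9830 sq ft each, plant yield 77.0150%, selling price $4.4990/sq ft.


Raw_total = N * avg_area = 111 * 43.9830 = 4882.1130 sq ft
Finished = Raw_total * yield / 100 = 4882.1130 * 77.0150 / 100 = 3759.9593 sq ft
Value = Finished * price = 3759.9593 * 4.4990 = 16916.0570 $


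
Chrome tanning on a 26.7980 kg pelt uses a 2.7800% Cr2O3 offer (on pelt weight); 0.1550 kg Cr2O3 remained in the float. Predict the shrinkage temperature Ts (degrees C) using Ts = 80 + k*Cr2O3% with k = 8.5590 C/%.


Offered = pelt * offer_pct / 100 = 26.7980 * 2.7800 / 100 = 0.7450 kg
Uptake = offered - residual = 0.7450 - 0.1550 = 0.5900 kg
Cr2O3% on pelt = uptake / pelt * 100 = 0.5900 / 26.7980 * 100 = 2.2016 %
Ts = 80 + k * Cr2O3% = 80 + 8.5590 * 2.2016 = 98.8435 C


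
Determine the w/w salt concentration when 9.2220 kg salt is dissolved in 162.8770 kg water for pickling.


Formula: Conc = salt / (water + salt) * 100
Substituting: Conc = 9.2220 / (162.8770 + 9.2220) * 100
Result: 5.3585 %


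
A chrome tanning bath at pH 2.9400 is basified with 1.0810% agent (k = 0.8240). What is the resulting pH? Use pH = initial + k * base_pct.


Formula: pH_final = pH_initial + k * base_pct
Substituting: pH_final = 2.9400 + 0.8240 * 1.0810
Result: 3.8307


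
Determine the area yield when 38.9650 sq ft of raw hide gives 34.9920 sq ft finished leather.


Formula: Yield = finished / raw * 100
Substituting: Yield = 34.9920 / 38.9650 * 100
Result: 89.8037 %


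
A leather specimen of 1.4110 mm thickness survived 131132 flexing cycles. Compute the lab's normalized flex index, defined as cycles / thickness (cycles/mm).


Formula: Index = cycles / thickness
Substituting: Index = 131132 / 1.4110
Result: 92935.5067 cycles/mm


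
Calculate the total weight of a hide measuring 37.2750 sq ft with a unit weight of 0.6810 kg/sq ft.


Formula: Weight = area * weight_per_sqft
Substituting: Weight = 37.2750 * 0.6810
Result: 25.3843 kg


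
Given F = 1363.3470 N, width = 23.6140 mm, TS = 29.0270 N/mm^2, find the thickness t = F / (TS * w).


Formula: t = F / (TS * w)
Substituting: t = 1363.3470 / (29.0270 * 23.6140)
Result: 1.9890 mm


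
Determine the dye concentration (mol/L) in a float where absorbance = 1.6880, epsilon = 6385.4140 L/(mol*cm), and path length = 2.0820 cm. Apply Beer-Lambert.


Formula: c = A / (epsilon * l)
Substituting: c = 1.6880 / (6385.4140 * 2.0820)
Result: 1.2697e-04 mol/L


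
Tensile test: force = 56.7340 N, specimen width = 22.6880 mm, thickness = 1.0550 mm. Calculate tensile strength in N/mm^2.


Formula: TS = force / (width * thickness)
Substituting: TS = 56.7340 / (22.6880 * 1.0550)
Result: 2.3703 N/mm^2


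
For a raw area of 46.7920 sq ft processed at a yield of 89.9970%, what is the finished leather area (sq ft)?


Formula: finished = raw * yield / 100
Substituting: finished = 46.7920 * 89.9970 / 100
Result: 42.1114 sq ft


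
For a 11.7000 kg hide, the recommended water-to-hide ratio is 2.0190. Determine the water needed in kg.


Formula: Water = hide_weight * ratio
Substituting: Water = 11.7000 * 2.0190
Result: 23.6223 kg


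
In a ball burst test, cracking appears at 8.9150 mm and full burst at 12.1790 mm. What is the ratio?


Formula: Ratio = crack / burst
Substituting: Ratio = 8.9150 / 12.1790
Result: 0.7320


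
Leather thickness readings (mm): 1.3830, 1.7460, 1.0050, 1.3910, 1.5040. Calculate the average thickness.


Formula: Average = sum / n
Substituting: Average = 7.0290 / 5
Result: 1.4058 mm


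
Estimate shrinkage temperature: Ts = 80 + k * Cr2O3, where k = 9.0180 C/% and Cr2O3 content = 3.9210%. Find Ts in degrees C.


Formula: Ts = 80 + k * Cr2O3
Substituting: Ts = 80 + 9.0180 * 3.9210
Result: 115.3596 C


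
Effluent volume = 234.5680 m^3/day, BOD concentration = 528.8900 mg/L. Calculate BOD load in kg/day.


Formula: BOD_load = volume * conc / 1000
Substituting: BOD_load = 234.5680 * 528.8900 / 1000
Result: 124.0607 kg/day


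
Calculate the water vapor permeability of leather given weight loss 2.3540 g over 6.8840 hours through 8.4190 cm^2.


Formula: WVP = loss / (area * time)
Substituting: WVP = 2.3540 / (8.4190 * 6.8840)
Result: 0.0406167 g/(cm^2*hr)


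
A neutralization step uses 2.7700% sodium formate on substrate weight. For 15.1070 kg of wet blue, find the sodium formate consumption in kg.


Formula: Neutralizer = substrate * pct / 100
Substituting: Neutralizer = 15.1070 * 2.7700 / 100
Result: 0.4185 kg


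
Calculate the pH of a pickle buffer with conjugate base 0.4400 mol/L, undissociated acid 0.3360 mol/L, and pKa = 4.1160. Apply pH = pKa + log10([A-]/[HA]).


ratio = [A-] / [HA] = 0.4400 / 0.3360 = 1.3095
log10(ratio) = 0.1171
pH = pKa + log10(ratio) = 4.1160 + 0.1171 = 4.2331


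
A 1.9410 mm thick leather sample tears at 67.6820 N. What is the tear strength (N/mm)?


Formula: Tear strength = force / thickness
Substituting: Tear strength = 67.6820 / 1.9410
Result: 34.8697 N/mm


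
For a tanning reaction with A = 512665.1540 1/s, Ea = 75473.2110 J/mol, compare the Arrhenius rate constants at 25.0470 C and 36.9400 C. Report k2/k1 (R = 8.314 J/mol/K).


T1 = 25.0470 + 273.15 = 298.1970 K; T2 = 36.9400 + 273.15 = 310.0900 K
k1 = A * exp(-Ea/(R*T1)) = 512665.1540 * exp(-75473.2110/(8.314*298.1970)) = 3.0821e-08 1/s
k2 = A * exp(-Ea/(R*T2)) = 512665.1540 * exp(-75473.2110/(8.314*310.0900)) = 9.9064e-08 1/s
k2/k1 = 9.9064e-08 / 3.0821e-08 = 3.2142


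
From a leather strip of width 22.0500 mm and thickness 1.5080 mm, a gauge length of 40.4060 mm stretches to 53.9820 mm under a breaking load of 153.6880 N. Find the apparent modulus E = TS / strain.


TS = F / (w * t) = 153.6880 / (22.0500 * 1.5080) = 4.6220 N/mm^2
strain = (Lf - L0) / L0 = (53.9820 - 40.4060) / 40.4060 = 0.3360
E = TS / strain = 4.6220 / 0.3360 = 13.7564 N/mm^2


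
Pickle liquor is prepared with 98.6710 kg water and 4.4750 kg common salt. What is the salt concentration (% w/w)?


Formula: Conc = salt / (water + salt) * 100
Substituting: Conc = 4.4750 / (98.6710 + 4.4750) * 100
Result: 4.3385 %
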